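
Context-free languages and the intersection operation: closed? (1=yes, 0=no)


CFL closure properties:
  Closed under: union, concatenation, Kleene star
  NOT closed under: intersection, complement
Operation 'intersection' is in not-closed list -> No (not closed)

0


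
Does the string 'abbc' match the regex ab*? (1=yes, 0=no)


Pattern: ab*
String: 'abbc'
Pattern requires: exactly one 'a' followed by zero or more 'b's
First char is 'a' -> OK
Rest 'bbc': all b's? No
Result: 0

0


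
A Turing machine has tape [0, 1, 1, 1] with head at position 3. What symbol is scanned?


Tape: [0, 1, 1, 1]
Positions: 0 1 2 3
Values:    0 1 1 1
Head at position 3
tape[3] = 1

1


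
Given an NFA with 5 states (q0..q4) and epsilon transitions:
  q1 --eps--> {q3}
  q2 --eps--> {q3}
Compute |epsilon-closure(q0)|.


Starting from q0
Initialize closure = {q0}
q0 has no outgoing epsilon transitions -> nothing to add
Final closure: {q0}
Size = 1

1


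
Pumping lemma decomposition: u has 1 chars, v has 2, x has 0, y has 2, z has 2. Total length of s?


|s| = |u| + |v| + |x| + |y| + |z|
= 1 + 2 + 0 + 2 + 2
= 3 + 0 + 4
= 3 + 4
= 7

7


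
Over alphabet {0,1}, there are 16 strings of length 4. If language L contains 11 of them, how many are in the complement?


Alphabet: {0,1}
String length: 4
Total strings of length 4 = 2^4 = 16
Strings in L = 11
Complement = total - |L|
= 16 - 11
= 5

5


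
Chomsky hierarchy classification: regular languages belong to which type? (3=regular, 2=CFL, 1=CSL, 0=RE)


Chomsky hierarchy levels:
  Type 3: Regular (DFA/NFA/regex)
  Type 2: Context-free (PDA)
  Type 1: Context-sensitive
  Type 0: Recursively enumerable (TM)
'regular' corresponds to Type 3

3


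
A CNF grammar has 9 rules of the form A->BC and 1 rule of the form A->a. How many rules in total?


CNF allows two rule forms:
  A -> BC (binary): 9 rules
  A -> a (terminal): 1 rule
Total = 9 + 1 = 10

10


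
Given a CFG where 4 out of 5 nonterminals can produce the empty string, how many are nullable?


Nonterminals: {S, A, B, C, D}
A nonterminal is nullable if it can derive epsilon
Counting nullable nonterminals: 4
Total nullable = 4

4


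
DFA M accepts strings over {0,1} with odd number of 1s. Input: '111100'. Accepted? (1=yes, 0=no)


DFA has 2 states: q_even (start, accept=no) and q_odd
Processing string '111100' character by character:
  Position 0: read '1', 1-count=1 -> q_odd
  Position 1: read '1', 1-count=2 -> q_even
  Position 2: read '1', 1-count=3 -> q_odd
  Position 3: read '1', 1-count=4 -> q_even
  Position 4: read '0', 1-count=4 -> q_even (no change)
  Position 5: read '0', 1-count=4 -> q_even (no change)
Final state: q_even, total 1s = 4 (even); the DFA requires an odd count -> reject

0


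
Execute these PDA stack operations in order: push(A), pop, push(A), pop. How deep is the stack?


Tracing stack operations:
  push(A) -> stack = [A], depth=1
  pop -> removed A, stack = [], depth=0
  push(A) -> stack = [A], depth=1
  pop -> removed A, stack = [], depth=0
Final depth = 0

0


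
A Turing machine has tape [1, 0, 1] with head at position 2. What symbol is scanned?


Tape: [1, 0, 1]
Positions: 0 1 2
Values:    1 0 1
Head at position 2
tape[2] = 1

1


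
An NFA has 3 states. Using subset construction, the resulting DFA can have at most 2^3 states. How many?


NFA has 3 states
Subset construction: each DFA state = subset of NFA states
Maximum subsets = 2^3
2^3 = 8

8


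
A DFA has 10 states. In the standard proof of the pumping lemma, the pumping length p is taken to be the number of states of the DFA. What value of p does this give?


Pumping lemma for regular languages (standard proof):
Take p = |Q|, the number of DFA states.
Any string of length >= |Q| passes through |Q|+1 states while reading its first |Q| symbols,
so by pigeonhole some state repeats, giving the loop that can be pumped.
Here |Q| = 10
Therefore the proof uses p = 10

10


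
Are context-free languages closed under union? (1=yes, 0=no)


CFL closure properties:
  Closed under: union, concatenation, Kleene star
  NOT closed under: intersection, complement
Operation 'union' is in closed list -> Yes (closed)

1


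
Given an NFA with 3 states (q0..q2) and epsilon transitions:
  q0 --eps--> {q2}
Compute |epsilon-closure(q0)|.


Starting from q0
Initialize closure = {q0}
Follow epsilon from q0 -> add q2
Final closure: {q0, q2}
Size = 2

2


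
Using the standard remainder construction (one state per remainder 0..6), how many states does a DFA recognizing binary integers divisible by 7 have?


Divisibility by 7 is tracked via the remainder mod 7: 0, 1, ..., 6
The construction assigns one state to each remainder
Number of remainders = 7

7


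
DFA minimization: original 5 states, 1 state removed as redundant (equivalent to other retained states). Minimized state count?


Original DFA: 5 states
Redundant states removed: 1
Minimized states = original - removed
= 5 - 1
= 4

4


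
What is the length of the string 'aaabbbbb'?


String: 'aaabbbbb'
Counting characters:
  'a' appears 3 time(s)
  'b' appears 5 time(s)
Total length = 3 + 5 = 8

8


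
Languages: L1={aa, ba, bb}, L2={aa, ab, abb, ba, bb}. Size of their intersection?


L1 = {aa, ba, bb}
L2 = {aa, ab, abb, ba, bb}
Checking each string in L1 against L2:
  'aa': in L2? Yes
  'ba': in L2? Yes
  'bb': in L2? Yes
Intersection = {aa, ba, bb}
|L1 ∩ L2| = 3

3


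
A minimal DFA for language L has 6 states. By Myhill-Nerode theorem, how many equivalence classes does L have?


Myhill-Nerode theorem:
Number of equivalence classes = number of states in minimal DFA
Minimal DFA states = 6
Therefore equivalence classes = 6

6


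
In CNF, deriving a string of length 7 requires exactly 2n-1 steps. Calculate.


Chomsky Normal Form derivation:
String length n = 7
Each step either:
  - Splits a nonterminal into two (n-1 such steps)
  - Converts a nonterminal to terminal (n such steps)
Total = (n-1) + n = 2n - 1
= 2(7) - 1
= 14 - 1
= 13

13


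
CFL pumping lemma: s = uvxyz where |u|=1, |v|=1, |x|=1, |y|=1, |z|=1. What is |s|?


|s| = |u| + |v| + |x| + |y| + |z|
= 1 + 1 + 1 + 1 + 1
= 2 + 1 + 2
= 3 + 2
= 5

5


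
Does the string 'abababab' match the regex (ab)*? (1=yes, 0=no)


Pattern: (ab)*
String: 'abababab'
Pattern requires: zero or more repetitions of 'ab'
Pairs: ['ab', 'ab', 'ab', 'ab']
All pairs are 'ab'? Yes
Result: 1

1


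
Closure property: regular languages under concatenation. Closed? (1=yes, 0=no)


Regular languages are closed under:
- Union (DFA product construction)
- Intersection (DFA product construction)
- Complement (swap accept/reject states)
- Concatenation (NFA construction)
- Kleene star (NFA construction)
concatenation is in this list
Therefore: closed

1


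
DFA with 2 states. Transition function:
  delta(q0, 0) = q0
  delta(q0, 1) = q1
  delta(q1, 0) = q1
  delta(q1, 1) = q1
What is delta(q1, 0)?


Looking up transition function:
delta(q1, 0) in the table
Row: q1, Column: 0
Result: q1

q1


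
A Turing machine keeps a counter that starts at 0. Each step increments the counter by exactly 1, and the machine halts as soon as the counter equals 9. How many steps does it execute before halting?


Counter starts at 0. Counting sequence:
  Step 1: counter = 1
  Step 2: counter = 2
  Step 3: counter = 3
  Step 4: counter = 4
  Step 5: counter = 5
  Step 6: counter = 6
  ...
  Step 9: counter = 9
Counter reached 9 -> halt
Total steps = 9

9


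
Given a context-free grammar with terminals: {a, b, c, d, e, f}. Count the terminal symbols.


Terminal symbols: a, b, c, d, e, f
Counting each: a (#1), b (#2), c (#3), d (#4), e (#5), f (#6)
Total = 6

6


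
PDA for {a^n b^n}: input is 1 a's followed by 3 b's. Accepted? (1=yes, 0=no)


Language requires equal numbers of a's and b's
PDA pushes for each 'a', pops for each 'b'
Number of a's = 1
Number of b's = 3
1 != 3 -> Reject

0


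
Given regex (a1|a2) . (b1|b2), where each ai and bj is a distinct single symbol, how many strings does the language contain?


First group: 2 alternatives
Second group: 2 alternatives
Concatenation: each choice from group 1 pairs with each from group 2
Total = 2 x 2 = 4

4


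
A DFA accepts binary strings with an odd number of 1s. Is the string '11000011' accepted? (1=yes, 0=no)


DFA has 2 states: q_even (start, accept=no) and q_odd
Processing string '11000011' character by character:
  Position 0: read '1', 1-count=1 -> q_odd
  Position 1: read '1', 1-count=2 -> q_even
  Position 2: read '0', 1-count=2 -> q_even (no change)
  Position 3: read '0', 1-count=2 -> q_even (no change)
  Position 4: read '0', 1-count=2 -> q_even (no change)
  Position 5: read '0', 1-count=2 -> q_even (no change)
  Position 6: read '1', 1-count=3 -> q_odd
  Position 7: read '1', 1-count=4 -> q_even
Final state: q_even, total 1s = 4 (even); the DFA requires an odd count -> reject

0


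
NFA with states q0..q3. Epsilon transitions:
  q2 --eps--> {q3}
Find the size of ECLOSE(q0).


Starting from q0
Initialize closure = {q0}
q0 has no outgoing epsilon transitions -> nothing to add
Final closure: {q0}
Size = 1

1


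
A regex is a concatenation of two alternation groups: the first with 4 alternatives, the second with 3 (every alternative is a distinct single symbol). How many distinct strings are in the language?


First group: 4 alternatives
Second group: 3 alternatives
Concatenation: each choice from group 1 pairs with each from group 2
Total = 4 x 3 = 12

12


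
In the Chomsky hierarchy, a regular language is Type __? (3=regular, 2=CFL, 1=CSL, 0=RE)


Chomsky hierarchy levels:
  Type 3: Regular (DFA/NFA/regex)
  Type 2: Context-free (PDA)
  Type 1: Context-sensitive
  Type 0: Recursively enumerable (TM)
'regular' corresponds to Type 3

3


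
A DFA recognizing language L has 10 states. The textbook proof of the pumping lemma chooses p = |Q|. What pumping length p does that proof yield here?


Pumping lemma for regular languages (standard proof):
Take p = |Q|, the number of DFA states.
Any string of length >= |Q| passes through |Q|+1 states while reading its first |Q| symbols,
so by pigeonhole some state repeats, giving the loop that can be pumped.
Here |Q| = 10
Therefore the proof uses p = 10

10


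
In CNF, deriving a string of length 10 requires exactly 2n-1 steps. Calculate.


Chomsky Normal Form derivation:
String length n = 10
Each step either:
  - Splits a nonterminal into two (n-1 such steps)
  - Converts a nonterminal to terminal (n such steps)
Total = (n-1) + n = 2n - 1
= 2(10) - 1
= 20 - 1
= 19

19


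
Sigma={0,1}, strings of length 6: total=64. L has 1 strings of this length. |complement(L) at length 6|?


Alphabet: {0,1}
String length: 6
Total strings of length 6 = 2^6 = 64
Strings in L = 1
Complement = total - |L|
= 64 - 1
= 63

63


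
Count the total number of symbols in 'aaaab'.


String: 'aaaab'
Counting characters:
  'a' appears 4 time(s)
  'b' appears 1 time(s)
Total length = 4 + 1 = 5

5


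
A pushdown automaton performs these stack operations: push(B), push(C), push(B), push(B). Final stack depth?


Tracing stack operations:
  push(B) -> stack = [B], depth=1
  push(C) -> stack = [B,C], depth=2
  push(B) -> stack = [B,C,B], depth=3
  push(B) -> stack = [B,C,B,B], depth=4
Final depth = 4

4


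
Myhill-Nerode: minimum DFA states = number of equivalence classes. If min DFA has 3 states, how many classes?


Myhill-Nerode theorem:
Number of equivalence classes = number of states in minimal DFA
Minimal DFA states = 3
Therefore equivalence classes = 3

3


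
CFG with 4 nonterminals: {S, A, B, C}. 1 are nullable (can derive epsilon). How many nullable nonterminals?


Nonterminals: {S, A, B, C}
A nonterminal is nullable if it can derive epsilon
Counting nullable nonterminals: 1
Total nullable = 1

1


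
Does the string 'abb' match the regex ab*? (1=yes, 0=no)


Pattern: ab*
String: 'abb'
Pattern requires: exactly one 'a' followed by zero or more 'b's
First char is 'a' -> OK
Rest 'bb': all b's? Yes
Result: 1

1


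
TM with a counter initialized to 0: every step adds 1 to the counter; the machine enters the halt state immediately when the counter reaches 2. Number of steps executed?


Counter starts at 0. Counting sequence:
  Step 1: counter = 1
  Step 2: counter = 2
Counter reached 2 -> halt
Total steps = 2

2


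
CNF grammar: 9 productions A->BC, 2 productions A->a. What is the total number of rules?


CNF allows two rule forms:
  A -> BC (binary): 9 rules
  A -> a (terminal): 2 rules
Total = 9 + 2 = 11

11


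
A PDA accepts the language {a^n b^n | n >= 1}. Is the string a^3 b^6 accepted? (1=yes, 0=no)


Language requires equal numbers of a's and b's
PDA pushes for each 'a', pops for each 'b'
Number of a's = 3
Number of b's = 6
3 != 6 -> Reject

0


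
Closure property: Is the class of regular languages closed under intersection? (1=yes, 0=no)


Regular languages are closed under all standard operations:
- Union: Yes (product construction)
- Intersection: Yes (product construction)
- Complement: Yes (swap accept/reject)
- Concatenation: Yes (NFA construction)
Operation: intersection -> Closed

1


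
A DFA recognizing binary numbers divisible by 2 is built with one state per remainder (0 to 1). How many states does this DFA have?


Divisibility by 2 is tracked via the remainder mod 2: 0, 1, ..., 1
The construction assigns one state to each remainder
Number of remainders = 2

2


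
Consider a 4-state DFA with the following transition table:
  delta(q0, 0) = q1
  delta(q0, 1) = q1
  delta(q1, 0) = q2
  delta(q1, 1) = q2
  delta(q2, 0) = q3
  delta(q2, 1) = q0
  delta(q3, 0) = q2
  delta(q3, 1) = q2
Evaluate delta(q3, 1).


Looking up transition function:
delta(q3, 1) in the table
Row: q3, Column: 1
Result: q2

q2


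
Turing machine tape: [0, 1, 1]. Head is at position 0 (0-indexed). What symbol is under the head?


Tape: [0, 1, 1]
Positions: 0 1 2
Values:    0 1 1
Head at position 0
tape[0] = 0

0


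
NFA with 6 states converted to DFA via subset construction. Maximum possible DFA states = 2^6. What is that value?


NFA has 6 states
Subset construction: each DFA state = subset of NFA states
Maximum subsets = 2^6
2^6 = 64

64


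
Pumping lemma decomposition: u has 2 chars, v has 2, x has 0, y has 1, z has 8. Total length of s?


|s| = |u| + |v| + |x| + |y| + |z|
= 2 + 2 + 0 + 1 + 8
= 4 + 0 + 9
= 4 + 9
= 13

13


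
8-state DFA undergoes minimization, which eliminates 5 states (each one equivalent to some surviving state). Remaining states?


Original DFA: 8 states
Redundant states removed: 5
Minimized states = original - removed
= 8 - 5
= 3

3


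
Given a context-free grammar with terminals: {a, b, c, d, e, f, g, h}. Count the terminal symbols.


Terminal symbols: a, b, c, d, e, f, g, h
Counting each: a (#1), b (#2), c (#3), d (#4), e (#5), f (#6), g (#7), h (#8)
Total = 8

8


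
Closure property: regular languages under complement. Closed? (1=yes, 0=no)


Regular languages are closed under:
- Union (DFA product construction)
- Intersection (DFA product construction)
- Complement (swap accept/reject states)
- Concatenation (NFA construction)
- Kleene star (NFA construction)
complement is in this list
Therefore: closed

1


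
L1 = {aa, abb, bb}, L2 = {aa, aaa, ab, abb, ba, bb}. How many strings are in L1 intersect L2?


L1 = {aa, abb, bb}
L2 = {aa, aaa, ab, abb, ba, bb}
Checking each string in L1 against L2:
  'aa': in L2? Yes
  'abb': in L2? Yes
  'bb': in L2? Yes
Intersection = {aa, abb, bb}
|L1 ∩ L2| = 3

3


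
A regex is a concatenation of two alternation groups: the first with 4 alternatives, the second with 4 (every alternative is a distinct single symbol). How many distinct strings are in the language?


First group: 4 alternatives
Second group: 4 alternatives
Concatenation: each choice from group 1 pairs with each from group 2
Total = 4 x 4 = 16

16


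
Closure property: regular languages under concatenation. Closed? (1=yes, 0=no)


Regular languages are closed under:
- Union (DFA product construction)
- Intersection (DFA product construction)
- Complement (swap accept/reject states)
- Concatenation (NFA construction)
- Kleene star (NFA construction)
concatenation is in this list
Therefore: closed

1


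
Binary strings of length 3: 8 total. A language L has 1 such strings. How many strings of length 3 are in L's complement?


Alphabet: {0,1}
String length: 3
Total strings of length 3 = 2^3 = 8
Strings in L = 1
Complement = total - |L|
= 8 - 1
= 7

7


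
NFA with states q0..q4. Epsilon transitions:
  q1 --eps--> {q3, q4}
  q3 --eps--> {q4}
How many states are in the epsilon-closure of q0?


Starting from q0
Initialize closure = {q0}
q0 has no outgoing epsilon transitions -> nothing to add
Final closure: {q0}
Size = 1

1


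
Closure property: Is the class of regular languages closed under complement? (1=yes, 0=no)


Regular languages are closed under all standard operations:
- Union: Yes (product construction)
- Intersection: Yes (product construction)
- Complement: Yes (swap accept/reject)
- Concatenation: Yes (NFA construction)
Operation: complement -> Closed

1


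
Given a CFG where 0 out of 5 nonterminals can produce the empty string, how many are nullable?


Nonterminals: {S, A, B, C, D}
A nonterminal is nullable if it can derive epsilon
Counting nullable nonterminals: 0
Total nullable = 0

0


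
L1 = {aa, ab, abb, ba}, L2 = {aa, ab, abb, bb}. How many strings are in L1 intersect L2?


L1 = {aa, ab, abb, ba}
L2 = {aa, ab, abb, bb}
Checking each string in L1 against L2:
  'aa': in L2? Yes
  'ab': in L2? Yes
  'abb': in L2? Yes
  'ba': in L2? No
Intersection = {aa, ab, abb}
|L1 ∩ L2| = 3

3


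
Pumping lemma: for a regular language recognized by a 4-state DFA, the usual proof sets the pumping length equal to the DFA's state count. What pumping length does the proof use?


Pumping lemma for regular languages (standard proof):
Take p = |Q|, the number of DFA states.
Any string of length >= |Q| passes through |Q|+1 states while reading its first |Q| symbols,
so by pigeonhole some state repeats, giving the loop that can be pumped.
Here |Q| = 4
Therefore the proof uses p = 4

4


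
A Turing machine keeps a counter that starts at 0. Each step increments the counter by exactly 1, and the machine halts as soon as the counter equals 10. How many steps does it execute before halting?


Counter starts at 0. Counting sequence:
  Step 1: counter = 1
  Step 2: counter = 2
  Step 3: counter = 3
  Step 4: counter = 4
  Step 5: counter = 5
  Step 6: counter = 6
  ...
  Step 10: counter = 10
Counter reached 10 -> halt
Total steps = 10

10


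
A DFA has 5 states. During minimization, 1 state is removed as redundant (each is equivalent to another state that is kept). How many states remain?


Original DFA: 5 states
Redundant states removed: 1
Minimized states = original - removed
= 5 - 1
= 4

4


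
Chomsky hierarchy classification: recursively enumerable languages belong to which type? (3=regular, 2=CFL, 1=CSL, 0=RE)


Chomsky hierarchy levels:
  Type 3: Regular (DFA/NFA/regex)
  Type 2: Context-free (PDA)
  Type 1: Context-sensitive
  Type 0: Recursively enumerable (TM)
'recursively enumerable' corresponds to Type 0

0


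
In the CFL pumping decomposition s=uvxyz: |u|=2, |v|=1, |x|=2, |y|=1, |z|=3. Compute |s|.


|s| = |u| + |v| + |x| + |y| + |z|
= 2 + 1 + 2 + 1 + 3
= 3 + 2 + 4
= 5 + 4
= 9

9


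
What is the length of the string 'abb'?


String: 'abb'
Counting characters:
  'a' appears 1 time(s)
  'b' appears 2 time(s)
Total length = 1 + 2 = 3

3


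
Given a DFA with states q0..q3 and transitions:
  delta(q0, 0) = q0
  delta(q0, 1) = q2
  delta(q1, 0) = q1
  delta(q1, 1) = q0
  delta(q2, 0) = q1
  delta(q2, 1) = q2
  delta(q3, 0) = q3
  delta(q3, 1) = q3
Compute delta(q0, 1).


Looking up transition function:
delta(q0, 1) in the table
Row: q0, Column: 1
Result: q2

q2


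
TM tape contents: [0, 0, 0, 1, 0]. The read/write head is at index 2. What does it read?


Tape: [0, 0, 0, 1, 0]
Positions: 0 1 2 3 4
Values:    0 0 0 1 0
Head at position 2
tape[2] = 0

0


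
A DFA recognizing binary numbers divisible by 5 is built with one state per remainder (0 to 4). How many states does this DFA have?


Divisibility by 5 is tracked via the remainder mod 5: 0, 1, ..., 4
The construction assigns one state to each remainder
Number of remainders = 5

5


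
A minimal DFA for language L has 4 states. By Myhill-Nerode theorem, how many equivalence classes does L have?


Myhill-Nerode theorem:
Number of equivalence classes = number of states in minimal DFA
Minimal DFA states = 4
Therefore equivalence classes = 4

4


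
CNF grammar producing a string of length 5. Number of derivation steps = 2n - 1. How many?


Chomsky Normal Form derivation:
String length n = 5
Each step either:
  - Splits a nonterminal into two (n-1 such steps)
  - Converts a nonterminal to terminal (n such steps)
Total = (n-1) + n = 2n - 1
= 2(5) - 1
= 10 - 1
= 9

9


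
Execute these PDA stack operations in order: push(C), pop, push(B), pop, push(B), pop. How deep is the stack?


Tracing stack operations:
  push(C) -> stack = [C], depth=1
  pop -> removed C, stack = [], depth=0
  push(B) -> stack = [B], depth=1
  pop -> removed B, stack = [], depth=0
  push(B) -> stack = [B], depth=1
  pop -> removed B, stack = [], depth=0
Final depth = 0

0


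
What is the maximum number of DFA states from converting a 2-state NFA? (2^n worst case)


NFA has 2 states
Subset construction: each DFA state = subset of NFA states
Maximum subsets = 2^2
2^2 = 4

4


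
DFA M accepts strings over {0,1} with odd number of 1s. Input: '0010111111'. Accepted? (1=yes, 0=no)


DFA has 2 states: q_even (start, accept=no) and q_odd
Processing string '0010111111' character by character:
  Position 0: read '0', 1-count=0 -> q_even (no change)
  Position 1: read '0', 1-count=0 -> q_even (no change)
  Position 2: read '1', 1-count=1 -> q_odd
  Position 3: read '0', 1-count=1 -> q_odd (no change)
  Position 4: read '1', 1-count=2 -> q_even
  Position 5: read '1', 1-count=3 -> q_odd
  Position 6: read '1', 1-count=4 -> q_even
  Position 7: read '1', 1-count=5 -> q_odd
  Position 8: read '1', 1-count=6 -> q_even
  Position 9: read '1', 1-count=7 -> q_odd
Final state: q_odd, total 1s = 7 (odd); the DFA requires an odd count -> accept

1


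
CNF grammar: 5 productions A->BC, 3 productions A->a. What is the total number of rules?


CNF allows two rule forms:
  A -> BC (binary): 5 rules
  A -> a (terminal): 3 rules
Total = 5 + 3 = 8

8


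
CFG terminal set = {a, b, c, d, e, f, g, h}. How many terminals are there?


Terminal symbols: a, b, c, d, e, f, g, h
Counting each: a (#1), b (#2), c (#3), d (#4), e (#5), f (#6), g (#7), h (#8)
Total = 8

8


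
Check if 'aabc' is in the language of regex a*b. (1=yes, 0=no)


Pattern: a*b
String: 'aabc'
Pattern requires: zero or more 'a's followed by exactly one 'b'
Found 2 leading 'a's
Remaining: 'bc'
Remaining is not 'b' -> no match
Result: 0

0


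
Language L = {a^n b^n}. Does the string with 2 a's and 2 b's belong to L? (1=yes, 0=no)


Language requires equal numbers of a's and b's
PDA pushes for each 'a', pops for each 'b'
Number of a's = 2
Number of b's = 2
2 == 2 -> Accept

1


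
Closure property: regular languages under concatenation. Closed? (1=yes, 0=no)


Regular languages are closed under:
- Union (DFA product construction)
- Intersection (DFA product construction)
- Complement (swap accept/reject states)
- Concatenation (NFA construction)
- Kleene star (NFA construction)
concatenation is in this list
Therefore: closed

1


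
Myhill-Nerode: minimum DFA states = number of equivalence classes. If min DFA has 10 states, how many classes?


Myhill-Nerode theorem:
Number of equivalence classes = number of states in minimal DFA
Minimal DFA states = 10
Therefore equivalence classes = 10

10


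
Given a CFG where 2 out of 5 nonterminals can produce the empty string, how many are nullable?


Nonterminals: {S, A, B, C, D}
A nonterminal is nullable if it can derive epsilon
Counting nullable nonterminals: 2
Total nullable = 2

2


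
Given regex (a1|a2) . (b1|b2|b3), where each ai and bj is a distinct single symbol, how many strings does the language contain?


First group: 2 alternatives
Second group: 3 alternatives
Concatenation: each choice from group 1 pairs with each from group 2
Total = 2 x 3 = 6

6


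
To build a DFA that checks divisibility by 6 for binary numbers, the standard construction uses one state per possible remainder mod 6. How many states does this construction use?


Divisibility by 6 is tracked via the remainder mod 6: 0, 1, ..., 5
The construction assigns one state to each remainder
Number of remainders = 6

6


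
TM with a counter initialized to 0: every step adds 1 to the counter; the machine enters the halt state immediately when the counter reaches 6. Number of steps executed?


Counter starts at 0. Counting sequence:
  Step 1: counter = 1
  Step 2: counter = 2
  Step 3: counter = 3
  Step 4: counter = 4
  Step 5: counter = 5
  Step 6: counter = 6
Counter reached 6 -> halt
Total steps = 6

6


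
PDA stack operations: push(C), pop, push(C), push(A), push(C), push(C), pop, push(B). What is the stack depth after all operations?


Tracing stack operations:
  push(C) -> stack = [C], depth=1
  pop -> removed C, stack = [], depth=0
  push(C) -> stack = [C], depth=1
  push(A) -> stack = [C,A], depth=2
  push(C) -> stack = [C,A,C], depth=3
  push(C) -> stack = [C,A,C,C], depth=4
  pop -> removed C, stack = [C,A,C], depth=3
  push(B) -> stack = [C,A,C,B], depth=4
Final depth = 4

4


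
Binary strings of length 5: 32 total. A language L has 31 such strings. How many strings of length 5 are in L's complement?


Alphabet: {0,1}
String length: 5
Total strings of length 5 = 2^5 = 32
Strings in L = 31
Complement = total - |L|
= 32 - 31
= 1

1


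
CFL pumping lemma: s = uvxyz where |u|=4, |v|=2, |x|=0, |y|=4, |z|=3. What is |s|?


|s| = |u| + |v| + |x| + |y| + |z|
= 4 + 2 + 0 + 4 + 3
= 6 + 0 + 7
= 6 + 7
= 13

13


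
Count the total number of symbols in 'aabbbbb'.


String: 'aabbbbb'
Counting characters:
  'a' appears 2 time(s)
  'b' appears 5 time(s)
Total length = 2 + 5 = 7

7


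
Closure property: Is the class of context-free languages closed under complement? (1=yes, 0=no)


CFL closure properties:
  Closed under: union, concatenation, Kleene star
  NOT closed under: intersection, complement
Operation 'complement' is in not-closed list -> No (not closed)

0


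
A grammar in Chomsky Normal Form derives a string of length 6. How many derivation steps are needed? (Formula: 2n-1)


Chomsky Normal Form derivation:
String length n = 6
Each step either:
  - Splits a nonterminal into two (n-1 such steps)
  - Converts a nonterminal to terminal (n such steps)
Total = (n-1) + n = 2n - 1
= 2(6) - 1
= 12 - 1
= 11

11


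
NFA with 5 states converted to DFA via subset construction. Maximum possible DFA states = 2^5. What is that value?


NFA has 5 states
Subset construction: each DFA state = subset of NFA states
Maximum subsets = 2^5
2^5 = 32

32


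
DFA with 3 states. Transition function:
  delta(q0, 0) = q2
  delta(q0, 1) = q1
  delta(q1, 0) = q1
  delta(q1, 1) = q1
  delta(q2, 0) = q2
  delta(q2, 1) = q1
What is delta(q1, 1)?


Looking up transition function:
delta(q1, 1) in the table
Row: q1, Column: 1
Result: q1

q1


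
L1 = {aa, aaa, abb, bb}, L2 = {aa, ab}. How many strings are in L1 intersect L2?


L1 = {aa, aaa, abb, bb}
L2 = {aa, ab}
Checking each string in L1 against L2:
  'aa': in L2? Yes
  'aaa': in L2? No
  'abb': in L2? No
  'bb': in L2? No
Intersection = {aa}
|L1 ∩ L2| = 1

1


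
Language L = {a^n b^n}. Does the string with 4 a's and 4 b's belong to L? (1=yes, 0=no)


Language requires equal numbers of a's and b's
PDA pushes for each 'a', pops for each 'b'
Number of a's = 4
Number of b's = 4
4 == 4 -> Accept

1


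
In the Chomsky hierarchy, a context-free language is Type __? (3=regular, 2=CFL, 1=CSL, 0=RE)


Chomsky hierarchy levels:
  Type 3: Regular (DFA/NFA/regex)
  Type 2: Context-free (PDA)
  Type 1: Context-sensitive
  Type 0: Recursively enumerable (TM)
'context-free' corresponds to Type 2

2


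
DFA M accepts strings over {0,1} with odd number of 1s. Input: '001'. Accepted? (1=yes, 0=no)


DFA has 2 states: q_even (start, accept=no) and q_odd
Processing string '001' character by character:
  Position 0: read '0', 1-count=0 -> q_even (no change)
  Position 1: read '0', 1-count=0 -> q_even (no change)
  Position 2: read '1', 1-count=1 -> q_odd
Final state: q_odd, total 1s = 1 (odd); the DFA requires an odd count -> accept

1


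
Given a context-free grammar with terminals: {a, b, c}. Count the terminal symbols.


Terminal symbols: a, b, c
Counting each: a (#1), b (#2), c (#3)
Total = 3

3


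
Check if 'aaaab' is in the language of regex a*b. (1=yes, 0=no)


Pattern: a*b
String: 'aaaab'
Pattern requires: zero or more 'a's followed by exactly one 'b'
Found 4 leading 'a's
Remaining: 'b'
Remaining is exactly 'b' -> match
Result: 1

1


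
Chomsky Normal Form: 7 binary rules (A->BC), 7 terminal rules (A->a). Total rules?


CNF allows two rule forms:
  A -> BC (binary): 7 rules
  A -> a (terminal): 7 rules
Total = 7 + 7 = 14

14


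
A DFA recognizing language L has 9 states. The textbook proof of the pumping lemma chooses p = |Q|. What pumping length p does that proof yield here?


Pumping lemma for regular languages (standard proof):
Take p = |Q|, the number of DFA states.
Any string of length >= |Q| passes through |Q|+1 states while reading its first |Q| symbols,
so by pigeonhole some state repeats, giving the loop that can be pumped.
Here |Q| = 9
Therefore the proof uses p = 9

9


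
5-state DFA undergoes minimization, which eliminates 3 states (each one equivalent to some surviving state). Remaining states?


Original DFA: 5 states
Redundant states removed: 3
Minimized states = original - removed
= 5 - 3
= 2

2


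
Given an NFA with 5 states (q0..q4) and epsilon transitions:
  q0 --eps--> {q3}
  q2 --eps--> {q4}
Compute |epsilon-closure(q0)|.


Starting from q0
Initialize closure = {q0}
Follow epsilon from q0 -> add q3
Final closure: {q0, q3}
Size = 2

2


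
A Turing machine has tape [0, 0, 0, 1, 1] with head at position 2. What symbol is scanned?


Tape: [0, 0, 0, 1, 1]
Positions: 0 1 2 3 4
Values:    0 0 0 1 1
Head at position 2
tape[2] = 0

0


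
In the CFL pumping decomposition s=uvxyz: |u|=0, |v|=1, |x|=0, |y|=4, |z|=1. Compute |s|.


|s| = |u| + |v| + |x| + |y| + |z|
= 0 + 1 + 0 + 4 + 1
= 1 + 0 + 5
= 1 + 5
= 6

6


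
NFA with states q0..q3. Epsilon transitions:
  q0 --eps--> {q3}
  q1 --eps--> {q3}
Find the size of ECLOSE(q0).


Starting from q0
Initialize closure = {q0}
Follow epsilon from q0 -> add q3
Final closure: {q0, q3}
Size = 2

2


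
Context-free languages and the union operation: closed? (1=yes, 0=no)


CFL closure properties:
  Closed under: union, concatenation, Kleene star
  NOT closed under: intersection, complement
Operation 'union' is in closed list -> Yes (closed)

1


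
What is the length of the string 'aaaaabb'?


String: 'aaaaabb'
Counting characters:
  'a' appears 5 time(s)
  'b' appears 2 time(s)
Total length = 5 + 2 = 7

7


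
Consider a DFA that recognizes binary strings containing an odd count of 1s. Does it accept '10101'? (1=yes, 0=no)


DFA has 2 states: q_even (start, accept=no) and q_odd
Processing string '10101' character by character:
  Position 0: read '1', 1-count=1 -> q_odd
  Position 1: read '0', 1-count=1 -> q_odd (no change)
  Position 2: read '1', 1-count=2 -> q_even
  Position 3: read '0', 1-count=2 -> q_even (no change)
  Position 4: read '1', 1-count=3 -> q_odd
Final state: q_odd, total 1s = 3 (odd); the DFA requires an odd count -> accept

1


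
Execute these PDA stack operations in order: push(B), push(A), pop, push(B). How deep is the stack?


Tracing stack operations:
  push(B) -> stack = [B], depth=1
  push(A) -> stack = [B,A], depth=2
  pop -> removed A, stack = [B], depth=1
  push(B) -> stack = [B,B], depth=2
Final depth = 2

2


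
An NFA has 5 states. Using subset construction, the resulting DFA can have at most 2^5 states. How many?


NFA has 5 states
Subset construction: each DFA state = subset of NFA states
Maximum subsets = 2^5
2^5 = 32

32


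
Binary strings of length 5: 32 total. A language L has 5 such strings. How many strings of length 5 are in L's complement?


Alphabet: {0,1}
String length: 5
Total strings of length 5 = 2^5 = 32
Strings in L = 5
Complement = total - |L|
= 32 - 5
= 27

27


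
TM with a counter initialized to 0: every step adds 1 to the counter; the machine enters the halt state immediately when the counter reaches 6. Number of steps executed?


Counter starts at 0. Counting sequence:
  Step 1: counter = 1
  Step 2: counter = 2
  Step 3: counter = 3
  Step 4: counter = 4
  Step 5: counter = 5
  Step 6: counter = 6
Counter reached 6 -> halt
Total steps = 6

6


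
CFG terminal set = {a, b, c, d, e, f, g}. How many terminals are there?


Terminal symbols: a, b, c, d, e, f, g
Counting each: a (#1), b (#2), c (#3), d (#4), e (#5), f (#6), g (#7)
Total = 7

7


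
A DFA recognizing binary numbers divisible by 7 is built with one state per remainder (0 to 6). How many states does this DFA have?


Divisibility by 7 is tracked via the remainder mod 7: 0, 1, ..., 6
The construction assigns one state to each remainder
Number of remainders = 7

7


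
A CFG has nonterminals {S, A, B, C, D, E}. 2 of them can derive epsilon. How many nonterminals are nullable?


Nonterminals: {S, A, B, C, D, E}
A nonterminal is nullable if it can derive epsilon
Counting nullable nonterminals: 2
Total nullable = 2

2


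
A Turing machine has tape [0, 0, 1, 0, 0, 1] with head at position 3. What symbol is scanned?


Tape: [0, 0, 1, 0, 0, 1]
Positions: 0 1 2 3 4 5
Values:    0 0 1 0 0 1
Head at position 3
tape[3] = 0

0


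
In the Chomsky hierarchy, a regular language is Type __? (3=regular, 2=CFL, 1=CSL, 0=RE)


Chomsky hierarchy levels:
  Type 3: Regular (DFA/NFA/regex)
  Type 2: Context-free (PDA)
  Type 1: Context-sensitive
  Type 0: Recursively enumerable (TM)
'regular' corresponds to Type 3

3


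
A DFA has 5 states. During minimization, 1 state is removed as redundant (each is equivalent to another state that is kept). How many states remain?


Original DFA: 5 states
Redundant states removed: 1
Minimized states = original - removed
= 5 - 1
= 4

4


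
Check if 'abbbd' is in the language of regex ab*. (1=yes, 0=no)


Pattern: ab*
String: 'abbbd'
Pattern requires: exactly one 'a' followed by zero or more 'b's
First char is 'a' -> OK
Rest 'bbbd': all b's? No
Result: 0

0


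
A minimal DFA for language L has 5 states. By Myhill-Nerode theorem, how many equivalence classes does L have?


Myhill-Nerode theorem:
Number of equivalence classes = number of states in minimal DFA
Minimal DFA states = 5
Therefore equivalence classes = 5

5


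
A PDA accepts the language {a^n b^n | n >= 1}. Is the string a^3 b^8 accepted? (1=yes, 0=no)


Language requires equal numbers of a's and b's
PDA pushes for each 'a', pops for each 'b'
Number of a's = 3
Number of b's = 8
3 != 8 -> Reject

0


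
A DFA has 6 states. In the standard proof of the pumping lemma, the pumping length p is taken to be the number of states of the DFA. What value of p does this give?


Pumping lemma for regular languages (standard proof):
Take p = |Q|, the number of DFA states.
Any string of length >= |Q| passes through |Q|+1 states while reading its first |Q| symbols,
so by pigeonhole some state repeats, giving the loop that can be pumped.
Here |Q| = 6
Therefore the proof uses p = 6

6


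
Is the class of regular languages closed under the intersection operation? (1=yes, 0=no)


Regular languages are closed under:
- Union (DFA product construction)
- Intersection (DFA product construction)
- Complement (swap accept/reject states)
- Concatenation (NFA construction)
- Kleene star (NFA construction)
intersection is in this list
Therefore: closed

1


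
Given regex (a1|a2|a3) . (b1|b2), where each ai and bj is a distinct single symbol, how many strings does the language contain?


First group: 3 alternatives
Second group: 2 alternatives
Concatenation: each choice from group 1 pairs with each from group 2
Total = 3 x 2 = 6

6


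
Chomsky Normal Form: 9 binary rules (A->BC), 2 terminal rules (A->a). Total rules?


CNF allows two rule forms:
  A -> BC (binary): 9 rules
  A -> a (terminal): 2 rules
Total = 9 + 2 = 11

11


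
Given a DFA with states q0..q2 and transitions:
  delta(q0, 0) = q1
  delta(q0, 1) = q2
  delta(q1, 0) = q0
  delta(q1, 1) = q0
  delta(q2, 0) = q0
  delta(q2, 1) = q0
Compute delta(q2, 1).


Looking up transition function:
delta(q2, 1) in the table
Row: q2, Column: 1
Result: q0

q0


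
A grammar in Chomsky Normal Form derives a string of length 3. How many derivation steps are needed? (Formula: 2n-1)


Chomsky Normal Form derivation:
String length n = 3
Each step either:
  - Splits a nonterminal into two (n-1 such steps)
  - Converts a nonterminal to terminal (n such steps)
Total = (n-1) + n = 2n - 1
= 2(3) - 1
= 6 - 1
= 5

5


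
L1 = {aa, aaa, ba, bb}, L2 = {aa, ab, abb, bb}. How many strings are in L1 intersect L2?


L1 = {aa, aaa, ba, bb}
L2 = {aa, ab, abb, bb}
Checking each string in L1 against L2:
  'aa': in L2? Yes
  'aaa': in L2? No
  'ba': in L2? No
  'bb': in L2? Yes
Intersection = {aa, bb}
|L1 ∩ L2| = 2

2


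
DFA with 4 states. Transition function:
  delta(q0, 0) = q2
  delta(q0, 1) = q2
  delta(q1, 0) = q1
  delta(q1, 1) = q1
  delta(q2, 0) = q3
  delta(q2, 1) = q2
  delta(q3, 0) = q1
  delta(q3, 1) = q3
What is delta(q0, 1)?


Looking up transition function:
delta(q0, 1) in the table
Row: q0, Column: 1
Result: q2

q2


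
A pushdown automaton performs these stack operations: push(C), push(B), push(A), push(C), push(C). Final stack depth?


Tracing stack operations:
  push(C) -> stack = [C], depth=1
  push(B) -> stack = [C,B], depth=2
  push(A) -> stack = [C,B,A], depth=3
  push(C) -> stack = [C,B,A,C], depth=4
  push(C) -> stack = [C,B,A,C,C], depth=5
Final depth = 5

5


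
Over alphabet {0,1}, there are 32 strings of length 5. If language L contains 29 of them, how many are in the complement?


Alphabet: {0,1}
String length: 5
Total strings of length 5 = 2^5 = 32
Strings in L = 29
Complement = total - |L|
= 32 - 29
= 3

3


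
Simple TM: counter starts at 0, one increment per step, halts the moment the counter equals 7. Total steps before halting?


Counter starts at 0. Counting sequence:
  Step 1: counter = 1
  Step 2: counter = 2
  Step 3: counter = 3
  Step 4: counter = 4
  Step 5: counter = 5
  Step 6: counter = 6
  Step 7: counter = 7
Counter reached 7 -> halt
Total steps = 7

7


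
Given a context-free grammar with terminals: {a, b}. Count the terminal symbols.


Terminal symbols: a, b
Counting each: a (#1), b (#2)
Total = 2

2


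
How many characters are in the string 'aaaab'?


String: 'aaaab'
Counting characters:
  'a' appears 4 time(s)
  'b' appears 1 time(s)
Total length = 4 + 1 = 5

5


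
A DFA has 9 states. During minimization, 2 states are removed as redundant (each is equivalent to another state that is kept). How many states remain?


Original DFA: 9 states
Redundant states removed: 2
Minimized states = original - removed
= 9 - 2
= 7

7


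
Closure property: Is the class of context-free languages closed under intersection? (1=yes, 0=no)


CFL closure properties:
  Closed under: union, concatenation, Kleene star
  NOT closed under: intersection, complement
Operation 'intersection' is in not-closed list -> No (not closed)

0
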